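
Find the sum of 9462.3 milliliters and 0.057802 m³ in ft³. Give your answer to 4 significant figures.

9462.3 mL = 0.334158 ft³ and 0.057802 m³ = 2.04126 ft³.
0.334158 + 2.04126 ≈ 2.375 ft³.

2.375 ft³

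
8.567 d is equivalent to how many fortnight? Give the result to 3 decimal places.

1 d = 0.0714286 fortnights.
Then 8.567 × 0.0714286 ≈ 0.612 fortnight.

0.612 fortnights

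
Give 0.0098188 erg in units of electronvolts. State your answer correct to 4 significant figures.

1 erg = 6.24151e+11 eV.
Thus 0.0098188 × 6.24151e+11 ≈ 6.128e+9 eV.

6.128e+9 eV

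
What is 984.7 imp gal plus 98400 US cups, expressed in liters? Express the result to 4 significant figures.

27760 L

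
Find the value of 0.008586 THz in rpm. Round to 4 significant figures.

5.152 × 10^11 rpm

1 THz = 6.00000 × 10^13 rpm.
So 0.008586 × 6.00000 × 10^13 ≈ 5.152 × 10^11 rpm.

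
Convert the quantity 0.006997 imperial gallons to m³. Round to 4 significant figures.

3.181 × 10^-5 m³

1 imp gal = 0.00454609 cubic meters.
So 0.006997 × 0.00454609 ≈ 3.181 × 10^-5 m³.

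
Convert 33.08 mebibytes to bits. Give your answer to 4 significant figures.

1 MiB = 8.38861e+6 bits.
Then 33.08 × 8.38861e+6 ≈ 2.775e+8 bit.

2.775e+8 bit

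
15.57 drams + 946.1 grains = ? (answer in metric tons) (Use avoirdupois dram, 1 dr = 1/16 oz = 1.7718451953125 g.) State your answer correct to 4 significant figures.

15.57 dr = 2.75876 × 10^-5 t and 946.1 gr = 6.13062 × 10^-5 t.
2.75876 × 10^-5 + 6.13062 × 10^-5 ≈ 8.889 × 10^-5 t.

8.889 × 10^-5 t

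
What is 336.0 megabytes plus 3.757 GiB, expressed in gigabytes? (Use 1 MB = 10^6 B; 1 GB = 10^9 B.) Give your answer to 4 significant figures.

336.0 MB = 0.336000 GB and 3.757 GiB = 4.03405 GB.
0.336000 + 4.03405 ≈ 4.370 GB.

4.370 GB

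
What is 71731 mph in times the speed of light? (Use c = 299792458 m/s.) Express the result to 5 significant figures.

1 mile per hour = 1.49116e-9 times the speed of light.
71731 × 1.49116e-9 ≈ 0.00010696 c.

0.00010696 times the speed of light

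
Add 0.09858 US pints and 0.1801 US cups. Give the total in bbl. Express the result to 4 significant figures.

0.0005614 bbl

0.09858 US pt = 0.000293393 bbl and 0.1801 US cup = 0.000268006 bbl.
0.000293393 + 0.000268006 ≈ 0.0005614 bbl.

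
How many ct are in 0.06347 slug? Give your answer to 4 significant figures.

4631 ct

1 slug = 72969.5 ct.
0.06347 × 72969.5 ≈ 4631 ct.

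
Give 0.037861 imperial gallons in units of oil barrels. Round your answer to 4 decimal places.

0.0011 oil barrels

1 imp gal = 0.0285940 oil barrels.
Then 0.037861 × 0.0285940 ≈ 0.0011 bbl.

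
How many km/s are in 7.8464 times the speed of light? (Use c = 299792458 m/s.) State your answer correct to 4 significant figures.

1 c = 299792 km/s.
Then 7.8464 × 299792 ≈ 2.352e+6 km/s.

2.352e+6 kilometers per second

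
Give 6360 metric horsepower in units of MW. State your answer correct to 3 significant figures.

4.68 MW

1 metric horsepower = 0.000735499 MW.
6360 × 0.000735499 ≈ 4.68 MW.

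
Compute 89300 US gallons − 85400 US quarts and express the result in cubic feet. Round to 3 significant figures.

89300 US gal = 11937.7 ft³ and 85400 US qt = 2854.08 ft³.
11937.7 − 2854.08 ≈ 9080 ft³.

9080 ft³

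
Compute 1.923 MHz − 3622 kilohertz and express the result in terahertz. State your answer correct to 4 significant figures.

1.923 MHz = 1.92300 × 10^-6 THz and 3622 kHz = 3.62200 × 10^-6 THz.
1.92300 × 10^-6 − 3.62200 × 10^-6 ≈ -1.699 × 10^-6 THz.

-1.699 × 10^-6 THz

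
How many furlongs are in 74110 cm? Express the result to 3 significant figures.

3.68 furlong

1 cm = 4.97097 × 10^-5 furlong.
So 74110 × 4.97097 × 10^-5 ≈ 3.68 furlong.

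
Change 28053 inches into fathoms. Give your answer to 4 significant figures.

389.6 fathom

1 in = 0.0138889 fathom.
Then 28053 × 0.0138889 ≈ 389.6 fathom.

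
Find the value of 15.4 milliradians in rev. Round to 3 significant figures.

0.00245 revolutions

1 milliradian = 0.000159155 rev.
Then 15.4 × 0.000159155 ≈ 0.00245 rev.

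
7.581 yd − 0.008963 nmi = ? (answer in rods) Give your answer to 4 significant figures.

-1.922 rod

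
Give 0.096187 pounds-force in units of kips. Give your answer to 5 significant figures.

9.6187e-5 kips

1 lbf = 0.00100000 kips.
So 0.096187 × 0.00100000 ≈ 9.6187e-5 kip.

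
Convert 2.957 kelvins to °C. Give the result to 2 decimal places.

-270.19 °C

K = °C + 273.15.
Applying the formula gives -270.19 °C.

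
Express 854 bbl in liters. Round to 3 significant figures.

1 oil barrel = 158.987 L.
Thus 854 × 158.987 ≈ 136000 L.

136000 L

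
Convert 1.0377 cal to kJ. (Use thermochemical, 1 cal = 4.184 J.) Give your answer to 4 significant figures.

0.004342 kJ

1 cal = 0.00418400 kJ.
Thus 1.0377 × 0.00418400 ≈ 0.004342 kJ.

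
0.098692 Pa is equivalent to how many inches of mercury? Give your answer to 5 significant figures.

1 Pa = 0.000295300 inHg.
Then 0.098692 × 0.000295300 ≈ 2.9144e-5 inHg.

2.9144e-5 inHg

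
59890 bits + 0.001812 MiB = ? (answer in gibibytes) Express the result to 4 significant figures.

59890 bit = 6.97211 × 10^-6 GiB and 0.001812 MiB = 1.76953 × 10^-6 GiB.
6.97211 × 10^-6 + 1.76953 × 10^-6 ≈ 8.742 × 10^-6 GiB.

8.742 × 10^-6 gibibytes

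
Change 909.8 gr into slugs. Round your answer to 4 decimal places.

0.0040 slugs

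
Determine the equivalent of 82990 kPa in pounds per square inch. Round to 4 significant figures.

1 kilopascal = 0.145038 psi.
Then 82990 × 0.145038 ≈ 12040 psi.

12040 psi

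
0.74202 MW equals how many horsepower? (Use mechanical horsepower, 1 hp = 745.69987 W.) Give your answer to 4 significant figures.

1 megawatt = 1341.02 hp.
Then 0.74202 × 1341.02 ≈ 995.1 hp.

995.1 horsepower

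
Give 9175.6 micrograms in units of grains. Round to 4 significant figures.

0.1416 gr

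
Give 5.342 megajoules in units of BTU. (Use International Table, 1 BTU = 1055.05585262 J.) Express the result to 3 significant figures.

5060 BTU

1 megajoule = 947.817 BTU.
5.342 × 947.817 ≈ 5060 BTU.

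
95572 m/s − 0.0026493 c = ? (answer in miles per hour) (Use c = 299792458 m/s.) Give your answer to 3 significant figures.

-1.56 × 10^6 miles per hour

95572 m/s = 213788 mph and 0.0026493 c = 1.77666 × 10^6 mph.
213788 − 1.77666 × 10^6 ≈ -1.56 × 10^6 mph.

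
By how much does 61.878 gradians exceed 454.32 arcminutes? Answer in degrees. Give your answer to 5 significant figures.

48.118 °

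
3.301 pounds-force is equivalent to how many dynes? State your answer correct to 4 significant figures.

1 pound-force = 444822 dynes.
Thus 3.301 × 444822 ≈ 1.468e+6 dyn.

1.468e+6 dynes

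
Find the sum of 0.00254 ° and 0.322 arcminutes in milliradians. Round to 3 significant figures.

0.138 mrad

0.00254 ° = 0.0443314 mrad and 0.322 arcmin = 0.0936660 mrad.
0.0443314 + 0.0936660 ≈ 0.138 mrad.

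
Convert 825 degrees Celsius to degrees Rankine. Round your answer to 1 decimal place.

°R = (°C + 273.15) × 9/5.
Applying the formula gives 1976.7 °R.

1976.7 degrees Rankine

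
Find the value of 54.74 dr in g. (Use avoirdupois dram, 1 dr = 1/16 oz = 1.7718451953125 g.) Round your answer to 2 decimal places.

1 dram = 1.77185 g.
So 54.74 × 1.77185 ≈ 96.99 g.

96.99 grams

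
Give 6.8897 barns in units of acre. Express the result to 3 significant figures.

1.70e-31 acres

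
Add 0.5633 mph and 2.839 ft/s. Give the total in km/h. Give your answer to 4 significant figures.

4.022 km/h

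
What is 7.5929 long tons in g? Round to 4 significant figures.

1 long ton = 1.01605e+6 grams.
So 7.5929 × 1.01605e+6 ≈ 7.715e+6 g.

7.715e+6 g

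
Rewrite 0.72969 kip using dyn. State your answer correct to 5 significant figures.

3.2458 × 10^8 dynes

1 kip = 4.44822 × 10^8 dynes.
So 0.72969 × 4.44822 × 10^8 ≈ 3.2458 × 10^8 dyn.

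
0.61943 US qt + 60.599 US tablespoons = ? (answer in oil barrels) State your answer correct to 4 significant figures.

0.61943 US qt = 0.00368708 bbl and 60.599 US tbsp = 0.00563607 bbl.
0.00368708 + 0.00563607 ≈ 0.009323 bbl.

0.009323 oil barrels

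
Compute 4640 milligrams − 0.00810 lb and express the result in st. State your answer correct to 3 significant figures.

0.000152 st

4640 mg = 0.000730675 st and 0.00810 lb = 0.000578571 st.
0.000730675 − 0.000578571 ≈ 0.000152 st.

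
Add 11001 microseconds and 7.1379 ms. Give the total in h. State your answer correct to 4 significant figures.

5.039 × 10^-6 h

11001 μs = 3.05583 × 10^-6 h and 7.1379 ms = 1.98275 × 10^-6 h.
3.05583 × 10^-6 + 1.98275 × 10^-6 ≈ 5.039 × 10^-6 h.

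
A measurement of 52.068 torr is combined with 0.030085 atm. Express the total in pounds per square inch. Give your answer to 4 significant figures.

52.068 torr = 1.00683 psi and 0.030085 atm = 0.442128 psi.
1.00683 + 0.442128 ≈ 1.449 psi.

1.449 psi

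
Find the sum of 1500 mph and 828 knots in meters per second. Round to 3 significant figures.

1100 meters per second

1500 mph = 670.560 m/s and 828 kn = 425.960 m/s.
670.560 + 425.960 ≈ 1100 m/s.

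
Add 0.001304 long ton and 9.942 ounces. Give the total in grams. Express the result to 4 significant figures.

0.001304 long ton = 1324.93 g and 9.942 oz = 281.851 g.
1324.93 + 281.851 ≈ 1607 g.

1607 g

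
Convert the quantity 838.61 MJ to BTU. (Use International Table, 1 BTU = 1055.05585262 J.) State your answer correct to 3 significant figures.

795000 British thermal units

1 MJ = 947.817 BTU.
So 838.61 × 947.817 ≈ 795000 BTU.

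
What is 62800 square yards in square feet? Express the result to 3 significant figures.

1 square yard = 9.00000 ft².
62800 × 9.00000 ≈ 565000 ft².

565000 ft²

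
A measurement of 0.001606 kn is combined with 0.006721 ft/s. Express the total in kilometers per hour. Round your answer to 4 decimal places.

0.001606 kn = 0.00297431 km/h and 0.006721 ft/s = 0.00737482 km/h.
0.00297431 + 0.00737482 ≈ 0.0103 km/h.

0.0103 kilometers per hour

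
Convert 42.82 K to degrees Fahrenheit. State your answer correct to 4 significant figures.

-382.6 degrees Fahrenheit

K = (°F + 459.67) × 5/9.
Applying the formula gives -382.6 °F.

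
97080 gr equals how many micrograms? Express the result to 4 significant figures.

6.291e+9 micrograms

1 grain = 64798.9 μg.
97080 × 64798.9 ≈ 6.291e+9 μg.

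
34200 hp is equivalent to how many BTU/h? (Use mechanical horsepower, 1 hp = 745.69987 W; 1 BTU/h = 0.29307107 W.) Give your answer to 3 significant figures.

1 hp = 2544.43 BTU/h.
So 34200 × 2544.43 ≈ 8.70 × 10^7 BTU/h.

8.70 × 10^7 BTU/h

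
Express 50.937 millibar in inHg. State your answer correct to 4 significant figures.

1.504 inHg

1 mbar = 0.0295300 inches of mercury.
Thus 50.937 × 0.0295300 ≈ 1.504 inHg.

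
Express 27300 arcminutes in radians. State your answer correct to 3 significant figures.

7.94 rad

1 arcminute = 0.000290888 rad.
Thus 27300 × 0.000290888 ≈ 7.94 rad.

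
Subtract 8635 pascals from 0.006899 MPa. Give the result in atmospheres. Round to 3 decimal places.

-0.017 atmospheres

0.006899 MPa = 0.0680878 atm and 8635 Pa = 0.0852208 atm.
0.0680878 − 0.0852208 ≈ -0.017 atm.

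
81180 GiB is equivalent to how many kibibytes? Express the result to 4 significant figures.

1 gibibyte = 1.04858 × 10^6 kibibytes.
Then 81180 × 1.04858 × 10^6 ≈ 8.512 × 10^10 KiB.

8.512 × 10^10 KiB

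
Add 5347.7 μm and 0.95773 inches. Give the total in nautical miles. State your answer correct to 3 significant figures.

5347.7 μm = 2.88753e-6 nmi and 0.95773 in = 1.31352e-5 nmi.
2.88753e-6 + 1.31352e-5 ≈ 1.60e-5 nmi.

1.60e-5 nautical miles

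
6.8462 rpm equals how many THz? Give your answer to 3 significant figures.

1 revolution per minute = 1.66667e-14 THz.
6.8462 × 1.66667e-14 ≈ 1.14e-13 THz.

1.14e-13 THz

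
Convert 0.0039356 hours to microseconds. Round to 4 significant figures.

1.417e+7 microseconds

1 hour = 3.60000e+9 microseconds.
Thus 0.0039356 × 3.60000e+9 ≈ 1.417e+7 μs.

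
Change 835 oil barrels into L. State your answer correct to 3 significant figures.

133000 liters

1 oil barrel = 158.987 L.
So 835 × 158.987 ≈ 133000 L.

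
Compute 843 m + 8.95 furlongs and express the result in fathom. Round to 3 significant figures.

843 m = 460.958 fathom and 8.95 furlong = 984.500 fathom.
460.958 + 984.500 ≈ 1450 fathom.

1450 fathom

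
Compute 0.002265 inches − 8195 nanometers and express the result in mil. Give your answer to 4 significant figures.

1.942 mils

0.002265 in = 2.26500 mil and 8195 nm = 0.322638 mil.
2.26500 − 0.322638 ≈ 1.942 mil.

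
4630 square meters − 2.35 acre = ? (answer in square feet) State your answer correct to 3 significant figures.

4630 m² = 49836.9 ft² and 2.35 acre = 102366 ft².
49836.9 − 102366 ≈ -52500 ft².

-52500 square feet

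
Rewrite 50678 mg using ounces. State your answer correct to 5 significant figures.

1 milligram = 3.52740 × 10^-5 oz.
Then 50678 × 3.52740 × 10^-5 ≈ 1.7876 oz.

1.7876 oz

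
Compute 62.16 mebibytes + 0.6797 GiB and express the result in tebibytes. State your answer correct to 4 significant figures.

0.0007230 tebibytes

62.16 MiB = 5.928040 × 10^-5 TiB and 0.6797 GiB = 0.0006637695 TiB.
5.928040 × 10^-5 + 0.0006637695 ≈ 0.0007230 TiB.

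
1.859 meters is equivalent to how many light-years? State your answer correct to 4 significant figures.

1 meter = 1.05700 × 10^-16 ly.
Then 1.859 × 1.05700 × 10^-16 ≈ 1.965 × 10^-16 ly.

1.965 × 10^-16 ly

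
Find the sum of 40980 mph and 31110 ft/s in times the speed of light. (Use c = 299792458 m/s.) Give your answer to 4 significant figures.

40980 mph = 6.11079 × 10^-5 c and 31110 ft/s = 3.16296 × 10^-5 c.
6.11079 × 10^-5 + 3.16296 × 10^-5 ≈ 9.274 × 10^-5 c.

9.274 × 10^-5 c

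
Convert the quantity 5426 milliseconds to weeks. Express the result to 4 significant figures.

1 millisecond = 1.65344e-9 wk.
Thus 5426 × 1.65344e-9 ≈ 8.972e-6 wk.

8.972e-6 weeks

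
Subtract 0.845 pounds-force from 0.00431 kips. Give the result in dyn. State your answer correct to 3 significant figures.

0.00431 kip = 1.91718 × 10^6 dyn and 0.845 lbf = 375875 dyn.
1.91718 × 10^6 − 375875 ≈ 1.54 × 10^6 dyn.

1.54 × 10^6 dynes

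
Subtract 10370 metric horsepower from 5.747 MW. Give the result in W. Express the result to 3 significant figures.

-1.88 × 10^6 W

5.747 MW = 5.74700 × 10^6 W and 10370 PS = 7.62712 × 10^6 W.
5.74700 × 10^6 − 7.62712 × 10^6 ≈ -1.88 × 10^6 W.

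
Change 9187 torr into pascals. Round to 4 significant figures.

1 torr = 133.322 Pa.
9187 × 133.322 ≈ 1.225e+6 Pa.

1.225e+6 Pa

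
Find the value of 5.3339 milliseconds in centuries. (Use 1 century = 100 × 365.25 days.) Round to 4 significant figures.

1.690e-12 centuries

1 millisecond = 3.16881e-13 century.
Thus 5.3339 × 3.16881e-13 ≈ 1.690e-12 century.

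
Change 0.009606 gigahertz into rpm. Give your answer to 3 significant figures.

1 gigahertz = 6.00000e+10 revolutions per minute.
0.009606 × 6.00000e+10 ≈ 5.76e+8 rpm.

5.76e+8 revolutions per minute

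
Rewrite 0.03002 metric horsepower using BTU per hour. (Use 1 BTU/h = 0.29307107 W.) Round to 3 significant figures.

75.3 BTU per hour

1 metric horsepower = 2509.63 BTU/h.
Then 0.03002 × 2509.63 ≈ 75.3 BTU/h.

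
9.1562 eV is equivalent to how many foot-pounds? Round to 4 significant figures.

1 eV = 1.18170 × 10^-19 foot-pounds.
Thus 9.1562 × 1.18170 × 10^-19 ≈ 1.082 × 10^-18 ft·lbf.

1.082 × 10^-18 foot-pounds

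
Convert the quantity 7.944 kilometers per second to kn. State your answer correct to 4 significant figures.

15440 knots

1 kilometer per second = 1943.84 kn.
So 7.944 × 1943.84 ≈ 15440 kn.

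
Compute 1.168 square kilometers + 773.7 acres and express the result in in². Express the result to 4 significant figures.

6.664 × 10^9 square inches

1.168 km² = 1.81040 × 10^9 in² and 773.7 acre = 4.85314 × 10^9 in².
1.81040 × 10^9 + 4.85314 × 10^9 ≈ 6.664 × 10^9 in².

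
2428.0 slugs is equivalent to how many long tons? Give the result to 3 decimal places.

34.874 long ton

1 slug = 0.0143634 long tons.
Thus 2428.0 × 0.0143634 ≈ 34.874 long ton.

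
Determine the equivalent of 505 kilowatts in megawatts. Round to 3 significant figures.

0.505 MW

1 kW = 0.00100000 MW.
Thus 505 × 0.00100000 ≈ 0.505 MW.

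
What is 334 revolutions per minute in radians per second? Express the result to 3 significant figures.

35.0 radians per second

1 rpm = 0.104720 radians per second.
334 × 0.104720 ≈ 35.0 rad/s.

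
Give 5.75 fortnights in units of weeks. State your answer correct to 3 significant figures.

1 fortnight = 2.00000 wk.
Thus 5.75 × 2.00000 ≈ 11.5 wk.

11.5 wk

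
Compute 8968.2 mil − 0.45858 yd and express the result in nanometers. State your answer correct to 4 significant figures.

-1.915 × 10^8 nm

8968.2 mil = 2.27792 × 10^8 nm and 0.45858 yd = 4.19326 × 10^8 nm.
2.27792 × 10^8 − 4.19326 × 10^8 ≈ -1.915 × 10^8 nm.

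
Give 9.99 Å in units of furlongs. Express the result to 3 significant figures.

1 angstrom = 4.97097e-13 furlong.
9.99 × 4.97097e-13 ≈ 4.97e-12 furlong.

4.97e-12 furlong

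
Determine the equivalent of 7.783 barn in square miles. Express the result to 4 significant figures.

1 barn = 3.86102 × 10^-35 square miles.
Thus 7.783 × 3.86102 × 10^-35 ≈ 3.005 × 10^-34 mi².

3.005 × 10^-34 mi²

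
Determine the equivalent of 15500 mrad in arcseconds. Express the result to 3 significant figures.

1 milliradian = 206.265 arcseconds.
So 15500 × 206.265 ≈ 3.20 × 10^6 arcsec.

3.20 × 10^6 arcsec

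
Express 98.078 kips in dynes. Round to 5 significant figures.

1 kip = 4.44822e+8 dyn.
So 98.078 × 4.44822e+8 ≈ 4.3627e+10 dyn.

4.3627e+10 dynes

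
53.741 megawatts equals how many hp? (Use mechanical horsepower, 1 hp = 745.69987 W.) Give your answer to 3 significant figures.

1 MW = 1341.02 horsepower.
So 53.741 × 1341.02 ≈ 72100 hp.

72100 horsepower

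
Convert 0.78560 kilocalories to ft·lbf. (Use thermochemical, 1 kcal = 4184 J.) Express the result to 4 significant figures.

2424 ft·lbf

1 kcal = 3085.96 foot-pounds.
0.78560 × 3085.96 ≈ 2424 ft·lbf.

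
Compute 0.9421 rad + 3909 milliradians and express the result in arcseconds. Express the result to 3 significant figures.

0.9421 rad = 194322 arcsec and 3909 mrad = 806289 arcsec.
194322 + 806289 ≈ 1.00 × 10^6 arcsec.

1.00 × 10^6 arcsec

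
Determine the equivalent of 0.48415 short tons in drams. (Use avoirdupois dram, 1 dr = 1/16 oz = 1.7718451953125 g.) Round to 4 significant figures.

247900 drams

1 short ton = 512000 dr.
0.48415 × 512000 ≈ 247900 dr.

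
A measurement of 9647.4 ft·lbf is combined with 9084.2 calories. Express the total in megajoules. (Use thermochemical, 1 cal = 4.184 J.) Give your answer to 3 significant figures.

0.0511 MJ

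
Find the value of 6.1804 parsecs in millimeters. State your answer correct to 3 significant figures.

1 pc = 3.08568e+19 mm.
Then 6.1804 × 3.08568e+19 ≈ 1.91e+20 mm.

1.91e+20 mm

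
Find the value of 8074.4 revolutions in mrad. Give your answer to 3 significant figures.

5.07 × 10^7 milliradians

1 revolution = 6283.19 mrad.
8074.4 × 6283.19 ≈ 5.07 × 10^7 mrad.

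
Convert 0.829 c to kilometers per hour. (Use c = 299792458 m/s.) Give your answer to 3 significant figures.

8.95 × 10^8 kilometers per hour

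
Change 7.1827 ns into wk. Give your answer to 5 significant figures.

1.1876e-14 wk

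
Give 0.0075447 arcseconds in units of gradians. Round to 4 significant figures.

2.329e-6 grad

1 arcsec = 0.000308642 grad.
So 0.0075447 × 0.000308642 ≈ 2.329e-6 grad.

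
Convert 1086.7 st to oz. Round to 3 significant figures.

1 st = 224.000 oz.
Then 1086.7 × 224.000 ≈ 243000 oz.

243000 oz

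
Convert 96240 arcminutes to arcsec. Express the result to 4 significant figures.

1 arcminute = 60.0000 arcsec.
Thus 96240 × 60.0000 ≈ 5.774e+6 arcsec.

5.774e+6 arcsec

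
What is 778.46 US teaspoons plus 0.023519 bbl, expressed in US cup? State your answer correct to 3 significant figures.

778.46 US tsp = 16.2179 US cup and 0.023519 bbl = 15.8048 US cup.
16.2179 + 15.8048 ≈ 32.0 US cup.

32.0 US cups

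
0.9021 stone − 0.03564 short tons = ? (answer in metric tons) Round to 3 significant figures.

-0.0266 t

0.9021 st = 0.00572860 t and 0.03564 short ton = 0.0323321 t.
0.00572860 − 0.0323321 ≈ -0.0266 t.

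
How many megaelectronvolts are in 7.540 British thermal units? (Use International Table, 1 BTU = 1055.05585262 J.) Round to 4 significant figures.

4.965 × 10^16 megaelectronvolts

1 BTU = 6.58514 × 10^15 megaelectronvolts.
7.540 × 6.58514 × 10^15 ≈ 4.965 × 10^16 MeV.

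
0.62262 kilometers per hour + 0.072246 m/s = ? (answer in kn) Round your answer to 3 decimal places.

0.477 kn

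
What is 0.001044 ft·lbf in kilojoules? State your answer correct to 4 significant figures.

1.415e-6 kilojoules

1 ft·lbf = 0.00135582 kJ.
Thus 0.001044 × 0.00135582 ≈ 1.415e-6 kJ.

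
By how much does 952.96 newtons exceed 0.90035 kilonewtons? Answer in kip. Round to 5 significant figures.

952.96 N = 0.214234 kip and 0.90035 kN = 0.202407 kip.
0.214234 − 0.202407 ≈ 0.011827 kip.

0.011827 kip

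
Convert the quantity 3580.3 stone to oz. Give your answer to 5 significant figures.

801990 oz

1 st = 224.000 oz.
3580.3 × 224.000 ≈ 801990 oz.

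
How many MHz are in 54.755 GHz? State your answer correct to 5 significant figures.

54755 MHz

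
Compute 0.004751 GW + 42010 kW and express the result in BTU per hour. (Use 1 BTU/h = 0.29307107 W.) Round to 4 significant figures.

1.596e+8 BTU/h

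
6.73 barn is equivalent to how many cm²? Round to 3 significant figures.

6.73e-24 cm²

1 barn = 1.00000e-24 cm².
Thus 6.73 × 1.00000e-24 ≈ 6.73e-24 cm².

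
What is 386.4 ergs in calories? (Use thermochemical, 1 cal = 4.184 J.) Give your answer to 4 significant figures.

1 erg = 2.39006 × 10^-8 cal.
Then 386.4 × 2.39006 × 10^-8 ≈ 9.235 × 10^-6 cal.

9.235 × 10^-6 cal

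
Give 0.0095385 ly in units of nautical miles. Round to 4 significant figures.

1 ly = 5.10839e+12 nautical miles.
0.0095385 × 5.10839e+12 ≈ 4.873e+10 nmi.

4.873e+10 nautical miles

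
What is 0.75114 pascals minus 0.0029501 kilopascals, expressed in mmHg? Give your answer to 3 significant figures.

-0.0165 millimeters of mercury

0.75114 Pa = 0.00563401 mmHg and 0.0029501 kPa = 0.0221276 mmHg.
0.00563401 − 0.0221276 ≈ -0.0165 mmHg.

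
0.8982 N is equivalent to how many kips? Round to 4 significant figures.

1 newton = 0.000224809 kip.
0.8982 × 0.000224809 ≈ 0.0002019 kip.

0.0002019 kip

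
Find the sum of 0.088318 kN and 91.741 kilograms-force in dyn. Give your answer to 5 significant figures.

9.8799 × 10^7 dyn

0.088318 kN = 8.83180 × 10^6 dyn and 91.741 kgf = 8.99672 × 10^7 dyn.
8.83180 × 10^6 + 8.99672 × 10^7 ≈ 9.8799 × 10^7 dyn.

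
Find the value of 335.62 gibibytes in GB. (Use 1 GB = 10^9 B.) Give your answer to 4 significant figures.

360.4 GB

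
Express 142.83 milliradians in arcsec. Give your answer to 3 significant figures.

29500 arcsec

1 mrad = 206.265 arcseconds.
Thus 142.83 × 206.265 ≈ 29500 arcsec.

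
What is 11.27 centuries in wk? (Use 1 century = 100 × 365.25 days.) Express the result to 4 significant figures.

1 century = 5217.86 wk.
Then 11.27 × 5217.86 ≈ 58810 wk.

58810 wk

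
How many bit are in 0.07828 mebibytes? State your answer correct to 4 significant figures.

656700 bit

1 mebibyte = 8.38861e+6 bit.
Thus 0.07828 × 8.38861e+6 ≈ 656700 bit.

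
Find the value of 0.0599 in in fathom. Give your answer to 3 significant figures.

1 inch = 0.0138889 fathoms.
Then 0.0599 × 0.0138889 ≈ 0.000832 fathom.

0.000832 fathoms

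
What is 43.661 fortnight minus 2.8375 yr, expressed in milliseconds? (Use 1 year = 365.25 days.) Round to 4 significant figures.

-3.673e+10 ms

43.661 fortnight = 5.28123e+10 ms and 2.8375 yr = 8.95447e+10 ms.
5.28123e+10 − 8.95447e+10 ≈ -3.673e+10 ms.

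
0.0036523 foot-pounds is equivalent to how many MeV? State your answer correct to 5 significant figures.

3.0907e+10 MeV

1 ft·lbf = 8.46235e+12 MeV.
Thus 0.0036523 × 8.46235e+12 ≈ 3.0907e+10 MeV.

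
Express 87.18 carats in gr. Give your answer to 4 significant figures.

269.1 gr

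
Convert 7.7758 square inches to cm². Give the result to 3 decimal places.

50.166 cm²

1 in² = 6.45160 square centimeters.
Thus 7.7758 × 6.45160 ≈ 50.166 cm².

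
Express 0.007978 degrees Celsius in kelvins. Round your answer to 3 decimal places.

K = °C + 273.15.
Applying the formula gives 273.158 K.

273.158 K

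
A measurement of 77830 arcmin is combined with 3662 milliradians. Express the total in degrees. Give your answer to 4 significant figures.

77830 arcmin = 1297.17 ° and 3662 mrad = 209.817 °.
1297.17 + 209.817 ≈ 1507 °.

1507 degrees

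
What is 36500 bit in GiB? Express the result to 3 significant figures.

4.25e-6 GiB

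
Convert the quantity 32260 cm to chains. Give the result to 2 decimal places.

1 cm = 0.000497097 chain.
Then 32260 × 0.000497097 ≈ 16.04 chain.

16.04 chain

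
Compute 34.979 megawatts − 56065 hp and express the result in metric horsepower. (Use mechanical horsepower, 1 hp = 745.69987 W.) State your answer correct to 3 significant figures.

-9280 PS

34.979 MW = 47558.2 PS and 56065 hp = 56842.6 PS.
47558.2 − 56842.6 ≈ -9280 PS.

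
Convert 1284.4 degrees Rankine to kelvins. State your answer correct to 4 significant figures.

713.6 K

°R = K × 9/5.
Applying the formula gives 713.6 K.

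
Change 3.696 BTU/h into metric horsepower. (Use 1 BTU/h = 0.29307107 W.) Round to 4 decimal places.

0.0015 metric horsepower

1 BTU/h = 0.000398466 metric horsepower.
Thus 3.696 × 0.000398466 ≈ 0.0015 PS.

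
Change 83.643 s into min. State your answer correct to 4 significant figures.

1 s = 0.0166667 min.
83.643 × 0.0166667 ≈ 1.394 min.

1.394 min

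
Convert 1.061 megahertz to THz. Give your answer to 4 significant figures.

1 MHz = 1.00000 × 10^-6 THz.
1.061 × 1.00000 × 10^-6 ≈ 1.061 × 10^-6 THz.

1.061 × 10^-6 THz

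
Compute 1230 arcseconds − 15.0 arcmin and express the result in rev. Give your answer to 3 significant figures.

0.000255 rev

1230 arcsec = 0.000949074 rev and 15.0 arcmin = 0.000694444 rev.
0.000949074 − 0.000694444 ≈ 0.000255 rev.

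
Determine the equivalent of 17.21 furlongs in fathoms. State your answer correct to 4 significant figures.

1893 fathom

1 furlong = 110.000 fathoms.
Then 17.21 × 110.000 ≈ 1893 fathom.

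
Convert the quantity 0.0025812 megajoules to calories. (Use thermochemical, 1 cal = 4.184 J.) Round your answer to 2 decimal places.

616.92 cal

1 MJ = 239006 calories.
0.0025812 × 239006 ≈ 616.92 cal.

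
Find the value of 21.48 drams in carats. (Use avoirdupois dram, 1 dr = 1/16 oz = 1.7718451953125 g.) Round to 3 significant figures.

190 carats

1 dr = 8.85923 carats.
Thus 21.48 × 8.85923 ≈ 190 ct.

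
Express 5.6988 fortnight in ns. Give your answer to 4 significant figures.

1 fortnight = 1.20960e+15 ns.
Thus 5.6988 × 1.20960e+15 ≈ 6.893e+15 ns.

6.893e+15 ns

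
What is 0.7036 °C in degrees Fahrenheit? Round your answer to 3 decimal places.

33.266 °F

°F = °C × 9/5 + 32.
Applying the formula gives 33.266 °F.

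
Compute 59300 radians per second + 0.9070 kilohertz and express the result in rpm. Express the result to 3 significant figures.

621000 rpm

59300 rad/s = 566273 rpm and 0.9070 kHz = 54420.0 rpm.
566273 + 54420.0 ≈ 621000 rpm.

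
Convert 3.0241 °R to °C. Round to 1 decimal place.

-271.5 °C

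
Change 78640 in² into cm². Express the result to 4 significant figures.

1 square inch = 6.45160 cm².
So 78640 × 6.45160 ≈ 507400 cm².

507400 square centimeters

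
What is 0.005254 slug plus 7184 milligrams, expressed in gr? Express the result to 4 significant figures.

0.005254 slug = 1183.30 gr and 7184 mg = 110.866 gr.
1183.30 + 110.866 ≈ 1294 gr.

1294 gr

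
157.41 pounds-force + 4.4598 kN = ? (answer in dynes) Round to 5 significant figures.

5.1600 × 10^8 dynes

157.41 lbf = 7.00195 × 10^7 dyn and 4.4598 kN = 4.45980 × 10^8 dyn.
7.00195 × 10^7 + 4.45980 × 10^8 ≈ 5.1600 × 10^8 dyn.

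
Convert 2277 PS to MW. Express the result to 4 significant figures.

1.675 megawatts

1 PS = 0.000735499 megawatts.
So 2277 × 0.000735499 ≈ 1.675 MW.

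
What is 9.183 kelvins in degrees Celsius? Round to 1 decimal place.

K = °C + 273.15.
Applying the formula gives -264.0 °C.

-264.0 degrees Celsius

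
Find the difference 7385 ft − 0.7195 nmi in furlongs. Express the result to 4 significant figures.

4.566 furlongs

7385 ft = 11.1894 furlong and 0.7195 nmi = 6.62389 furlong.
11.1894 − 6.62389 ≈ 4.566 furlong.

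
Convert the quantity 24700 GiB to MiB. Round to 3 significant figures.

2.53e+7 MiB

1 gibibyte = 1024.00 MiB.
24700 × 1024.00 ≈ 2.53e+7 MiB.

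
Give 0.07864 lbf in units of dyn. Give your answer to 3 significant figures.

35000 dyn

1 pound-force = 444822 dyn.
Then 0.07864 × 444822 ≈ 35000 dyn.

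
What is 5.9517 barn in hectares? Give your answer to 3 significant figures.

5.95e-32 hectares

1 barn = 1.00000e-32 ha.
5.9517 × 1.00000e-32 ≈ 5.95e-32 ha.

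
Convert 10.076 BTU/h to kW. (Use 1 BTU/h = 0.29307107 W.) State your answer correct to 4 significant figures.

1 BTU/h = 0.000293071 kW.
Thus 10.076 × 0.000293071 ≈ 0.002953 kW.

0.002953 kW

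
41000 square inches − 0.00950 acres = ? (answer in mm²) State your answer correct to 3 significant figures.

-1.20e+7 mm²

41000 in² = 2.64516e+7 mm² and 0.00950 acre = 3.84451e+7 mm².
2.64516e+7 − 3.84451e+7 ≈ -1.20e+7 mm².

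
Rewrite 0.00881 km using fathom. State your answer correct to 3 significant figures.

1 km = 546.807 fathom.
0.00881 × 546.807 ≈ 4.82 fathom.

4.82 fathoms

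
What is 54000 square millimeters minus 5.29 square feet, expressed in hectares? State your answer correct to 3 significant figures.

-4.37 × 10^-5 ha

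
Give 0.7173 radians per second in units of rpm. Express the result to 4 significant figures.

1 radian per second = 9.54930 rpm.
Then 0.7173 × 9.54930 ≈ 6.850 rpm.

6.850 revolutions per minute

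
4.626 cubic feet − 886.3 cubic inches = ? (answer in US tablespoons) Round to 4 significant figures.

7877 US tablespoons

4.626 ft³ = 8858.85 US tbsp and 886.3 in³ = 982.220 US tbsp.
8858.85 − 982.220 ≈ 7877 US tbsp.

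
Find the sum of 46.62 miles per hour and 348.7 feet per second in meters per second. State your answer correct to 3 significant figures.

127 meters per second

46.62 mph = 20.8410 m/s and 348.7 ft/s = 106.284 m/s.
20.8410 + 106.284 ≈ 127 m/s.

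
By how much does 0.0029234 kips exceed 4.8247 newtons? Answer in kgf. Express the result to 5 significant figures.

0.0029234 kip = 1.32603 kgf and 4.8247 N = 0.491982 kgf.
1.32603 − 0.491982 ≈ 0.83405 kgf.

0.83405 kgf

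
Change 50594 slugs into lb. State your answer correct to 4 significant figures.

1 slug = 32.1740 lb.
Then 50594 × 32.1740 ≈ 1.628e+6 lb.

1.628e+6 lb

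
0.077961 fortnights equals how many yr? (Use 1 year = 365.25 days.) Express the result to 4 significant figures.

0.002988 yr

1 fortnight = 0.0383299 yr.
Thus 0.077961 × 0.0383299 ≈ 0.002988 yr.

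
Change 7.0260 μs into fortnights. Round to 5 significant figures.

1 microsecond = 8.26720e-13 fortnight.
Then 7.0260 × 8.26720e-13 ≈ 5.8085e-12 fortnight.

5.8085e-12 fortnight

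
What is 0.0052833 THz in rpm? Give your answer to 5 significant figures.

1 THz = 6.00000 × 10^13 rpm.
So 0.0052833 × 6.00000 × 10^13 ≈ 3.1700 × 10^11 rpm.

3.1700 × 10^11 revolutions per minute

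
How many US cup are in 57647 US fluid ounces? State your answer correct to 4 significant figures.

7206 US cup

1 US fluid ounce = 0.125000 US cup.
57647 × 0.125000 ≈ 7206 US cup.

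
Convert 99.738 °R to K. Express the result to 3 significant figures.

°R = K × 9/5.
Applying the formula gives 55.4 K.

55.4 kelvins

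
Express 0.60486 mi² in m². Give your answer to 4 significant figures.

1 square mile = 2.58999e+6 square meters.
Then 0.60486 × 2.58999e+6 ≈ 1.567e+6 m².

1.567e+6 m²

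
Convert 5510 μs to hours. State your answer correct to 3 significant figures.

1.53 × 10^-6 h

1 microsecond = 2.77778 × 10^-10 hours.
So 5510 × 2.77778 × 10^-10 ≈ 1.53 × 10^-6 h.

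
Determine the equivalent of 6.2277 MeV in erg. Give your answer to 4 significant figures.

9.978 × 10^-6 ergs

1 megaelectronvolt = 1.60218 × 10^-6 erg.
Then 6.2277 × 1.60218 × 10^-6 ≈ 9.978 × 10^-6 erg.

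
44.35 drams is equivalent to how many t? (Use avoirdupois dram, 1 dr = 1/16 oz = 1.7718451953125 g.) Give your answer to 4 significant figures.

7.858 × 10^-5 t

1 dr = 1.77185 × 10^-6 t.
So 44.35 × 1.77185 × 10^-6 ≈ 7.858 × 10^-5 t.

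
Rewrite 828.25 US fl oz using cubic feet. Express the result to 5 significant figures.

1 US fl oz = 0.00104438 cubic feet.
828.25 × 0.00104438 ≈ 0.86501 ft³.

0.86501 ft³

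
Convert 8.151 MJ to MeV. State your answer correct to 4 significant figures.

1 megajoule = 6.24151e+18 MeV.
8.151 × 6.24151e+18 ≈ 5.087e+19 MeV.

5.087e+19 MeV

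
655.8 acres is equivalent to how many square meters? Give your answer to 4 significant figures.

2.654e+6 m²

1 acre = 4046.86 square meters.
Then 655.8 × 4046.86 ≈ 2.654e+6 m².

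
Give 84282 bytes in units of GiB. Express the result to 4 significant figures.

7.849 × 10^-5 GiB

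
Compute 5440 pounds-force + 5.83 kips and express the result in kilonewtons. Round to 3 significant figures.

50.1 kN

5440 lbf = 24.1983 kN and 5.83 kip = 25.9331 kN.
24.1983 + 25.9331 ≈ 50.1 kN.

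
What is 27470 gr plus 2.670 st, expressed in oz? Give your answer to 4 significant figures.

660.9 oz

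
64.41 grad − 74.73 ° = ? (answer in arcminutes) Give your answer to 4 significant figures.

-1006 arcmin

64.41 grad = 3478.14 arcmin and 74.73 ° = 4483.80 arcmin.
3478.14 − 4483.80 ≈ -1006 arcmin.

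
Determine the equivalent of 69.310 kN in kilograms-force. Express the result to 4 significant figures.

7068 kgf

1 kN = 101.972 kilograms-force.
69.310 × 101.972 ≈ 7068 kgf.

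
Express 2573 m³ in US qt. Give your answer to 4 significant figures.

2.719 × 10^6 US qt

1 cubic meter = 1056.69 US qt.
Then 2573 × 1056.69 ≈ 2.719 × 10^6 US qt.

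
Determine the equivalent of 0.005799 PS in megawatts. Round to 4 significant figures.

4.265e-6 megawatts

1 metric horsepower = 0.000735499 MW.
So 0.005799 × 0.000735499 ≈ 4.265e-6 MW.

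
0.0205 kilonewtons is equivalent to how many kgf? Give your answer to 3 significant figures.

2.09 kilograms-force

1 kN = 101.972 kilograms-force.
0.0205 × 101.972 ≈ 2.09 kgf.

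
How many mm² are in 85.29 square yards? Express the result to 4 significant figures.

1 square yard = 836127 square millimeters.
So 85.29 × 836127 ≈ 7.131 × 10^7 mm².

7.131 × 10^7 mm²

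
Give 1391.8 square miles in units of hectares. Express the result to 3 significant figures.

1 mi² = 258.999 ha.
1391.8 × 258.999 ≈ 360000 ha.

360000 ha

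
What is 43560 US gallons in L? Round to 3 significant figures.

1 US gallon = 3.78541 L.
43560 × 3.78541 ≈ 165000 L.

165000 liters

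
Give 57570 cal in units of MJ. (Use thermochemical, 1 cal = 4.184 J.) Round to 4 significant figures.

0.2409 megajoules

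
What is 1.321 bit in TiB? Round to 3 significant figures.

1 bit = 1.13687e-13 tebibytes.
Then 1.321 × 1.13687e-13 ≈ 1.50e-13 TiB.

1.50e-13 TiB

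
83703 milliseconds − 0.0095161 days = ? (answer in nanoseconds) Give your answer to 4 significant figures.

83703 ms = 8.37030e+10 ns and 0.0095161 d = 8.22191e+11 ns.
8.37030e+10 − 8.22191e+11 ≈ -7.385e+11 ns.

-7.385e+11 nanoseconds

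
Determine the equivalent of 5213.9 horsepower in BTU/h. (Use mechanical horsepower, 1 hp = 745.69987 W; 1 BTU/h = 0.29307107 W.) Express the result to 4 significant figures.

1.327 × 10^7 BTU/h

1 horsepower = 2544.43 BTU/h.
Then 5213.9 × 2544.43 ≈ 1.327 × 10^7 BTU/h.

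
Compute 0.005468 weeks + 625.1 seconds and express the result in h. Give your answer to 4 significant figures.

0.005468 wk = 0.918624 h and 625.1 s = 0.173639 h.
0.918624 + 0.173639 ≈ 1.092 h.

1.092 hours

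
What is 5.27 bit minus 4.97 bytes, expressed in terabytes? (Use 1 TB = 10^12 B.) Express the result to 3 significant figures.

-4.31 × 10^-12 TB

5.27 bit = 6.58750 × 10^-13 TB and 4.97 B = 4.97000 × 10^-12 TB.
6.58750 × 10^-13 − 4.97000 × 10^-12 ≈ -4.31 × 10^-12 TB.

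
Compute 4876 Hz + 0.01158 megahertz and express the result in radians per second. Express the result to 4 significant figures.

4876 Hz = 30636.8 rad/s and 0.01158 MHz = 72759.3 rad/s.
30636.8 + 72759.3 ≈ 103400 rad/s.

103400 radians per second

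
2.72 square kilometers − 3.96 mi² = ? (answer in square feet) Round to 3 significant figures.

-8.11 × 10^7 ft²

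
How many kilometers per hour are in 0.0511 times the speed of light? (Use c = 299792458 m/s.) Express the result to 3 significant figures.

5.51 × 10^7 kilometers per hour

1 speed of light = 1.07925 × 10^9 km/h.
So 0.0511 × 1.07925 × 10^9 ≈ 5.51 × 10^7 km/h.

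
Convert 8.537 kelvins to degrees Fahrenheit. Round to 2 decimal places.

-444.30 °F

K = (°F + 459.67) × 5/9.
Applying the formula gives -444.30 °F.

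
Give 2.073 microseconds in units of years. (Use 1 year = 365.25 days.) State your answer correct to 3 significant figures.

6.57e-14 years

1 μs = 3.16881e-14 yr.
2.073 × 3.16881e-14 ≈ 6.57e-14 yr.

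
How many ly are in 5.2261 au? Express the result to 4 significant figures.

8.264 × 10^-5 ly

1 astronomical unit = 1.58125 × 10^-5 ly.
So 5.2261 × 1.58125 × 10^-5 ≈ 8.264 × 10^-5 ly.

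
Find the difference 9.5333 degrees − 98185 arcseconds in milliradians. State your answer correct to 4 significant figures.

-309.6 milliradians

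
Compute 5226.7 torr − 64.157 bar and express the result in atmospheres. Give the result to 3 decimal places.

-56.441 atm

5226.7 torr = 6.87724 atm and 64.157 bar = 63.3180 atm.
6.87724 − 63.3180 ≈ -56.441 atm.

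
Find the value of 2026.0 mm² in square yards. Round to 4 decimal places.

0.0024 yd²

1 square millimeter = 1.19599e-6 yd².
2026.0 × 1.19599e-6 ≈ 0.0024 yd².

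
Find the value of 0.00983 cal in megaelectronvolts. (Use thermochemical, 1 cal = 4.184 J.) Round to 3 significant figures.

2.57e+11 MeV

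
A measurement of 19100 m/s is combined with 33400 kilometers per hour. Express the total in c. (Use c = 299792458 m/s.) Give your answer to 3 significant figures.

9.47 × 10^-5 c

19100 m/s = 6.37107 × 10^-5 c and 33400 km/h = 3.09473 × 10^-5 c.
6.37107 × 10^-5 + 3.09473 × 10^-5 ≈ 9.47 × 10^-5 c.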